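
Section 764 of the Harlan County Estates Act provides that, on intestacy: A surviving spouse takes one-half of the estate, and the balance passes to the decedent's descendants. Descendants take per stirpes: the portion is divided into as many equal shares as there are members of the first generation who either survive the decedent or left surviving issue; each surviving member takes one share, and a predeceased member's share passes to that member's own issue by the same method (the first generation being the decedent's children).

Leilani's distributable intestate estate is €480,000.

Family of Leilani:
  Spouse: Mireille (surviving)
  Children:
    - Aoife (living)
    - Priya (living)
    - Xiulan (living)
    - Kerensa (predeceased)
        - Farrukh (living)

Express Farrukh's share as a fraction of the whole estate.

Mireille takes one-half of €480,000 = €240,000. The remaining €240,000 passes to the descendants.
The descendants' portion (€240,000) is divided into 4 shares of €60,000: Aoife, Priya, and Xiulan each take €60,000; Kerensa's €60,000 share passes to Kerensa's issue.
Kerensa's share (€60,000) passes entirely to Farrukh.

Farrukh receives 1/8 of the estate.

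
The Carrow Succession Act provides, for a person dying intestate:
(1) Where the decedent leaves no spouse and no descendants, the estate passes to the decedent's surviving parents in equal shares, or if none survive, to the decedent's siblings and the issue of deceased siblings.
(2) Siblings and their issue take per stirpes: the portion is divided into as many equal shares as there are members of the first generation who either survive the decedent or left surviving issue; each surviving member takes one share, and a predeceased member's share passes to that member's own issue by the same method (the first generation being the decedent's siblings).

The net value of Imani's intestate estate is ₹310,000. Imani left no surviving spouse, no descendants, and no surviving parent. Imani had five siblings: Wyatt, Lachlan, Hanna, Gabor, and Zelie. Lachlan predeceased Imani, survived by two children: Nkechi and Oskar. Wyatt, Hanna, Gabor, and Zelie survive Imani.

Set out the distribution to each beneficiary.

Wyatt: ₹62,000; Nkechi: ₹31,000; Oskar: ₹31,000; Hanna: ₹62,000; Gabor: ₹62,000; Zelie: ₹62,000

The entire ₹310,000 passes to the siblings and their issue.
That amount (₹310,000) is divided into 5 shares of ₹62,000: Wyatt, Hanna, Gabor, and Zelie each take ₹62,000; Lachlan's ₹62,000 share passes to Lachlan's issue.
Lachlan's share (₹62,000) is divided into 2 shares of ₹31,000: Nkechi and Oskar each take ₹31,000.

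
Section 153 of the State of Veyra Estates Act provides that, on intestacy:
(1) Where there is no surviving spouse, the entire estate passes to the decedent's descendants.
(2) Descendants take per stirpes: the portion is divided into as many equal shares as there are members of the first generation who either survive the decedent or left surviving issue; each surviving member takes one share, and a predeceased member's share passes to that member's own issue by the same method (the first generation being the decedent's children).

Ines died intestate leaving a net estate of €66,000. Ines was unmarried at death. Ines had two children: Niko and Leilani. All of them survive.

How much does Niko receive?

Niko receives €33,000.

The entire €66,000 passes to the descendants.
That amount (€66,000) is divided into 2 shares of €33,000: Niko and Leilani each take €33,000.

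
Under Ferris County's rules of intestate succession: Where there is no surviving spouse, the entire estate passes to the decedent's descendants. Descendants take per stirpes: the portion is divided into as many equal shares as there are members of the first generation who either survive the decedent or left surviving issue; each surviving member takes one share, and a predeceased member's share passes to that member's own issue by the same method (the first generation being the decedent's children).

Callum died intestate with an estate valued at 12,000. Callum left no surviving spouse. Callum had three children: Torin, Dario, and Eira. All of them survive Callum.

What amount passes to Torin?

The entire 12,000 passes to the descendants.
That amount (12,000) is divided into 3 shares of 4,000: Torin, Dario, and Eira each take 4,000.

Torin receives 4,000.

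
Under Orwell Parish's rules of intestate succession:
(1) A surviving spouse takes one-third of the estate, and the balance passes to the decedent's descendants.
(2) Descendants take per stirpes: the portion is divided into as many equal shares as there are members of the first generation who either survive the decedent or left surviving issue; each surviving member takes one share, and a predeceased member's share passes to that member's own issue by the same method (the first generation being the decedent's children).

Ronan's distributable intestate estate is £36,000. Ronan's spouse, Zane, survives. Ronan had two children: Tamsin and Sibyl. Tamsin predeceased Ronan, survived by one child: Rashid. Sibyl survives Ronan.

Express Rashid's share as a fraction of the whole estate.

Zane takes one-third of £36,000 = £12,000. The remaining £24,000 passes to the descendants.
The descendants' portion (£24,000) is divided into 2 shares of £12,000: Sibyl takes £12,000; Tamsin's £12,000 share passes to Tamsin's issue.
Tamsin's share (£12,000) passes entirely to Rashid.

Rashid receives 1/3 of the estate.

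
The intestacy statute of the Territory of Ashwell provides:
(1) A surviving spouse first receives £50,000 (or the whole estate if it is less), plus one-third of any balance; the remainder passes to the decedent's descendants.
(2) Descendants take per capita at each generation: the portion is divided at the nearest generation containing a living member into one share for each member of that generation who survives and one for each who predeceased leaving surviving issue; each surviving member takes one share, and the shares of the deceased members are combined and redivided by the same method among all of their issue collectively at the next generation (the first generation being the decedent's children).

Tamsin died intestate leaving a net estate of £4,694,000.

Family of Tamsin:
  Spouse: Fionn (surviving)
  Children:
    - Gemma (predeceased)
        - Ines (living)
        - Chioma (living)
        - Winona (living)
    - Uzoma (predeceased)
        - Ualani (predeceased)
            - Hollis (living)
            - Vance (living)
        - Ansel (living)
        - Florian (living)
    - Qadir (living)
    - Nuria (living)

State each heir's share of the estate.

Fionn first takes £50,000, leaving a balance of £4,644,000. Fionn then takes one-third of the balance (£1,548,000), for a total of £1,598,000. The remaining £3,096,000 passes to the descendants.
The descendants' portion (£3,096,000) is divided at the children's generation into 4 shares of £774,000. Qadir and Nuria each take £774,000. The 2 shares of the deceased (Gemma and Uzoma) are combined into a pool of £1,548,000.
That pool (£1,548,000) is divided at the grandchildren's generation into 6 shares of £258,000. Ines, Chioma, Winona, Ansel, and Florian each take £258,000. The remaining share for the deceased Ualani (£258,000) is carried to the next generation.
That pool (£258,000) is divided at the great-grandchildren's generation equally among Hollis and Vance: £129,000 each.

Fionn: £1,598,000; Ines: £258,000; Chioma: £258,000; Winona: £258,000; Hollis: £129,000; Vance: £129,000; Ansel: £258,000; Florian: £258,000; Qadir: £774,000; Nuria: £774,000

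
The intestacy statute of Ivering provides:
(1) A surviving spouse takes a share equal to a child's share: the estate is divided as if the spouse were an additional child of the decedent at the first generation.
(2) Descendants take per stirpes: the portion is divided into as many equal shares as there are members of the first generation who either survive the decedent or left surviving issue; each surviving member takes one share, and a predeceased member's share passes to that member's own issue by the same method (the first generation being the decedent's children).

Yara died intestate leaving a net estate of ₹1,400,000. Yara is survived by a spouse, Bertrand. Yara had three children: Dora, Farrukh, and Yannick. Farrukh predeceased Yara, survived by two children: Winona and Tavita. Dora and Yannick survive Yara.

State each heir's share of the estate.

Bertrand: ₹350,000; Dora: ₹350,000; Winona: ₹175,000; Tavita: ₹175,000; Yannick: ₹350,000

The spouse counts as an additional share at the children's level, so there are 4 primary shares of ₹350,000. Bertrand takes one such share (₹350,000).
The children's combined portion (₹1,050,000) is divided into 3 shares of ₹350,000: Dora and Yannick each take ₹350,000; Farrukh's ₹350,000 share passes to Farrukh's issue.
Farrukh's share (₹350,000) is divided into 2 shares of ₹175,000: Winona and Tavita each take ₹175,000.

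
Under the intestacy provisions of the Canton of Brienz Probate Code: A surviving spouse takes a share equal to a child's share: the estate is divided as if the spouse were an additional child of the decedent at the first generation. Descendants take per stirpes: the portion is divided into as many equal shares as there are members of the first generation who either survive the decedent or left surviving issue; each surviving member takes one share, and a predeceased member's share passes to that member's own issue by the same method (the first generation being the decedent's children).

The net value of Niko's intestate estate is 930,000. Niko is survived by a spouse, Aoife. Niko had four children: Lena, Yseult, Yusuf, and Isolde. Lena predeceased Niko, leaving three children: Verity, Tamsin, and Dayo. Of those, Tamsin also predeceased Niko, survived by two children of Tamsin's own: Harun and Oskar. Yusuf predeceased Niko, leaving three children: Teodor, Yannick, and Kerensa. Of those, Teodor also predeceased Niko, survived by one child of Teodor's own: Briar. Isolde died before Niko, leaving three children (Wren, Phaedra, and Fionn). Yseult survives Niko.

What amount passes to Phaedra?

Phaedra receives 62,000.

The spouse counts as an additional share at the children's level, so there are 5 primary shares of 186,000. Aoife takes one such share (186,000).
The children's combined portion (744,000) is divided into 4 shares of 186,000: Yseult takes 186,000; Lena's 186,000 share passes to Lena's issue; Yusuf's 186,000 share passes to Yusuf's issue; Isolde's 186,000 share passes to Isolde's issue.
Lena's share (186,000) is divided into 3 shares of 62,000: Verity and Dayo each take 62,000; Tamsin's 62,000 share passes to Tamsin's issue.
Tamsin's share (62,000) is divided into 2 shares of 31,000: Harun and Oskar each take 31,000.
Yusuf's share (186,000) is divided into 3 shares of 62,000: Yannick and Kerensa each take 62,000; Teodor's 62,000 share passes to Teodor's issue.
Teodor's share (62,000) passes entirely to Briar.
Isolde's share (186,000) is divided into 3 shares of 62,000: Wren, Phaedra, and Fionn each take 62,000.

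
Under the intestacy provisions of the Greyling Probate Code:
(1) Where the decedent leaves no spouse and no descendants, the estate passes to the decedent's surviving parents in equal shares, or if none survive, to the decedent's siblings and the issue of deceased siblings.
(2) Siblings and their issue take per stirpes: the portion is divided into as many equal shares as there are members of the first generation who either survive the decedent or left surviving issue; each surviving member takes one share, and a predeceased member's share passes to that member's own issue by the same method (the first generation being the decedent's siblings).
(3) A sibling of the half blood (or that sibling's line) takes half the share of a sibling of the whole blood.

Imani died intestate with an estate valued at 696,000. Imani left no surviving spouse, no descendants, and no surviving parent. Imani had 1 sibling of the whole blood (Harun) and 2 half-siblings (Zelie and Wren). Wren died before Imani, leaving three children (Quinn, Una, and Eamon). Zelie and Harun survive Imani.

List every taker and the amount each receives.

Zelie: 174,000; Quinn: 58,000; Una: 58,000; Eamon: 58,000; Harun: 348,000

The entire 696,000 passes to the siblings and their issue.
Counting each half-blood sibling's line as half a unit, there are 2 units in 696,000, so one unit is 348,000. Whole-blood lines (Harun) take 348,000 each; half-blood lines (Zelie and Wren) take 174,000 each.
Wren's share (174,000) is divided into 3 shares of 58,000: Quinn, Una, and Eamon each take 58,000.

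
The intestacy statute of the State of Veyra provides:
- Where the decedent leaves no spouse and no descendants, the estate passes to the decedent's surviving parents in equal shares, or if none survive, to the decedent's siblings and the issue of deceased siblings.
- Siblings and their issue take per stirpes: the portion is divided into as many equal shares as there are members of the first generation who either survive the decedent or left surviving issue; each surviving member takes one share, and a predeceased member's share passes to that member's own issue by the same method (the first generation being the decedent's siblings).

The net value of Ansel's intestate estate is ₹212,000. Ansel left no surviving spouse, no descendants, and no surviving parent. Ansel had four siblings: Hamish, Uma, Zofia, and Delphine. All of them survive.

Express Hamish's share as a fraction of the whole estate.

The entire ₹212,000 passes to the siblings and their issue.
That amount (₹212,000) is divided into 4 shares of ₹53,000: Hamish, Uma, Zofia, and Delphine each take ₹53,000.

Hamish receives 1/4 of the estate.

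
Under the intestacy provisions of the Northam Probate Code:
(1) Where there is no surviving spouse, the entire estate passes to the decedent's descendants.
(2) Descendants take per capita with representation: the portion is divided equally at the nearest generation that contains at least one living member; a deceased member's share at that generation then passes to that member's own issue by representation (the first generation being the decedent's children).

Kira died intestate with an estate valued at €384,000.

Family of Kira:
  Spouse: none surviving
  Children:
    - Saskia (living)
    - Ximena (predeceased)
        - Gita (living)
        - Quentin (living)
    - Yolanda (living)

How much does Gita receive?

The entire €384,000 passes to the descendants.
That amount (€384,000) is divided into 3 shares of €128,000: Saskia and Yolanda each take €128,000; Ximena's €128,000 share passes to Ximena's issue.
Ximena's share (€128,000) is divided into 2 shares of €64,000: Gita and Quentin each take €64,000.

Gita receives €64,000.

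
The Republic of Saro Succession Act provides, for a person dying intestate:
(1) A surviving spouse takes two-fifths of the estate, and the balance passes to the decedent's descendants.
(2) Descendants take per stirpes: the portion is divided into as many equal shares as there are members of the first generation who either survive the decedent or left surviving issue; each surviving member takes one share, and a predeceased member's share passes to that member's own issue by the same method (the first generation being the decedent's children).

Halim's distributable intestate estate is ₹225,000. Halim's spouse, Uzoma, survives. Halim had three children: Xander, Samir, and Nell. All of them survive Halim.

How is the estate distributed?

Uzoma: ₹90,000; Xander: ₹45,000; Samir: ₹45,000; Nell: ₹45,000

Uzoma takes two-fifths of ₹225,000 = ₹90,000. The remaining ₹135,000 passes to the descendants.
The descendants' portion (₹135,000) is divided into 3 shares of ₹45,000: Xander, Samir, and Nell each take ₹45,000.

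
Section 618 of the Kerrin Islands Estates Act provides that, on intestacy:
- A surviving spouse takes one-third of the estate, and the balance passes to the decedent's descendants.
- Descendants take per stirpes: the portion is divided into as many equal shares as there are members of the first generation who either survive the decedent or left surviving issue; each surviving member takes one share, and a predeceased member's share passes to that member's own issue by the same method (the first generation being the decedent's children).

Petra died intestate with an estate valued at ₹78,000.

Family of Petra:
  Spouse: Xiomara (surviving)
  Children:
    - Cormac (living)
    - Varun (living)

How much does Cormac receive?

Xiomara takes one-third of ₹78,000 = ₹26,000. The remaining ₹52,000 passes to the descendants.
The descendants' portion (₹52,000) is divided into 2 shares of ₹26,000: Cormac and Varun each take ₹26,000.

Cormac receives ₹26,000.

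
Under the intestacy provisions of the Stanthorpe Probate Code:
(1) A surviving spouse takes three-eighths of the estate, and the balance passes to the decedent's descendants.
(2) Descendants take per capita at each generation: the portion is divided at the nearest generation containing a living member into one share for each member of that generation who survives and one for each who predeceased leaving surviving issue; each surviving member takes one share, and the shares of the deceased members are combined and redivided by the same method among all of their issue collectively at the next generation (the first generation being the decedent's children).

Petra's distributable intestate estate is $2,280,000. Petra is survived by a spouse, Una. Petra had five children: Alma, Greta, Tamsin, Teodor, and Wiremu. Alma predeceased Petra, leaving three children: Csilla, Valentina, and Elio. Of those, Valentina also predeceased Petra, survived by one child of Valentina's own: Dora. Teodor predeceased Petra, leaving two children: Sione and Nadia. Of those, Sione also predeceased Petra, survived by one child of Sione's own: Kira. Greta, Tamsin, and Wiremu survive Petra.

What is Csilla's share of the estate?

Una takes three-eighths of $2,280,000 = $855,000. The remaining $1,425,000 passes to the descendants.
The descendants' portion ($1,425,000) is divided at the children's generation into 5 shares of $285,000. Greta, Tamsin, and Wiremu each take $285,000. The 2 shares of the deceased (Alma and Teodor) are combined into a pool of $570,000.
That pool ($570,000) is divided at the grandchildren's generation into 5 shares of $114,000. Csilla, Elio, and Nadia each take $114,000. The 2 shares of the deceased (Valentina and Sione) are combined into a pool of $228,000.
That pool ($228,000) is divided at the great-grandchildren's generation equally among Dora and Kira: $114,000 each.

Csilla receives $114,000.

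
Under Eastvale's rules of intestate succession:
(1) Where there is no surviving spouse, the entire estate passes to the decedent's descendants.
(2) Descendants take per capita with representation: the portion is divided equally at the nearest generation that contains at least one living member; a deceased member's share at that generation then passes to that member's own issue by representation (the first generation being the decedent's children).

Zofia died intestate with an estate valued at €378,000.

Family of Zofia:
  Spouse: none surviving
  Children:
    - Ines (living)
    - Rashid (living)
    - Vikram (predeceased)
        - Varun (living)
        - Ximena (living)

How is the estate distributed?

The entire €378,000 passes to the descendants.
That amount (€378,000) is divided into 3 shares of €126,000: Ines and Rashid each take €126,000; Vikram's €126,000 share passes to Vikram's issue.
Vikram's share (€126,000) is divided into 2 shares of €63,000: Varun and Ximena each take €63,000.

Ines: €126,000; Rashid: €126,000; Varun: €63,000; Ximena: €63,000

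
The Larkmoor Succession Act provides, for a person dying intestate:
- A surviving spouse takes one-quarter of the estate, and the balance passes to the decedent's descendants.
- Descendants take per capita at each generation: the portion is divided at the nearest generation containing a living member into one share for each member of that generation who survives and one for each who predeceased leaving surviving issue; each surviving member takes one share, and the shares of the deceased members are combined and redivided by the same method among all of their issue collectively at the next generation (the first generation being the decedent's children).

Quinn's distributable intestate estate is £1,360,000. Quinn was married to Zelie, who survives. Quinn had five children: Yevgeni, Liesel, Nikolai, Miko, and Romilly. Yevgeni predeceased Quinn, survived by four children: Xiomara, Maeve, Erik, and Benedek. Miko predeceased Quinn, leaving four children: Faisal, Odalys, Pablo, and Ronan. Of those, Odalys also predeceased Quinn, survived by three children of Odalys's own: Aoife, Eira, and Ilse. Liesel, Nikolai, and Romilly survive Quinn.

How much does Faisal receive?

Zelie takes one-quarter of £1,360,000 = £340,000. The remaining £1,020,000 passes to the descendants.
The descendants' portion (£1,020,000) is divided at the children's generation into 5 shares of £204,000. Liesel, Nikolai, and Romilly each take £204,000. The 2 shares of the deceased (Yevgeni and Miko) are combined into a pool of £408,000.
That pool (£408,000) is divided at the grandchildren's generation into 8 shares of £51,000. Xiomara, Maeve, Erik, Benedek, Faisal, Pablo, and Ronan each take £51,000. The remaining share for the deceased Odalys (£51,000) is carried to the next generation.
That pool (£51,000) is divided at the great-grandchildren's generation equally among Aoife, Eira, and Ilse: £17,000 each.

Faisal receives £51,000.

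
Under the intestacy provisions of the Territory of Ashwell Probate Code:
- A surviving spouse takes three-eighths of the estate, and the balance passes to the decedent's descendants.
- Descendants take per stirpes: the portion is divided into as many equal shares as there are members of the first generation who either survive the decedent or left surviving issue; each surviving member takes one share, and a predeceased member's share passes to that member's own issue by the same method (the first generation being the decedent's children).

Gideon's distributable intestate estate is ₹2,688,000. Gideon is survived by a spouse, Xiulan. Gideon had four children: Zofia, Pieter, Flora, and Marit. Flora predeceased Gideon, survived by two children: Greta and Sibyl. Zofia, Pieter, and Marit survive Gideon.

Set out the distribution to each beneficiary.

Xiulan: ₹1,008,000; Zofia: ₹420,000; Pieter: ₹420,000; Greta: ₹210,000; Sibyl: ₹210,000; Marit: ₹420,000

Xiulan takes three-eighths of ₹2,688,000 = ₹1,008,000. The remaining ₹1,680,000 passes to the descendants.
The descendants' portion (₹1,680,000) is divided into 4 shares of ₹420,000: Zofia, Pieter, and Marit each take ₹420,000; Flora's ₹420,000 share passes to Flora's issue.
Flora's share (₹420,000) is divided into 2 shares of ₹210,000: Greta and Sibyl each take ₹210,000.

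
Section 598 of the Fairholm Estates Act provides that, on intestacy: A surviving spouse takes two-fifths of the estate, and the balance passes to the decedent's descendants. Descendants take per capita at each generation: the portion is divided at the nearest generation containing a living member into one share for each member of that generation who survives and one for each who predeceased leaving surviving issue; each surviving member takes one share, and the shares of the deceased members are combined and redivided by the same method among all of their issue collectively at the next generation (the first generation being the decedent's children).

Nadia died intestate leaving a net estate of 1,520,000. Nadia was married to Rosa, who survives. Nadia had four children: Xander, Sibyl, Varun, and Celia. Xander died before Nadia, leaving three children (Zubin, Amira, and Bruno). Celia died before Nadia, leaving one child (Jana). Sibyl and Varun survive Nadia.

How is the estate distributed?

Rosa takes two-fifths of 1,520,000 = 608,000. The remaining 912,000 passes to the descendants.
The descendants' portion (912,000) is divided at the children's generation into 4 shares of 228,000. Sibyl and Varun each take 228,000. The 2 shares of the deceased (Xander and Celia) are combined into a pool of 456,000.
That pool (456,000) is divided at the grandchildren's generation equally among Zubin, Amira, Bruno, and Jana: 114,000 each.

Rosa: 608,000; Zubin: 114,000; Amira: 114,000; Bruno: 114,000; Sibyl: 228,000; Varun: 228,000; Jana: 114,000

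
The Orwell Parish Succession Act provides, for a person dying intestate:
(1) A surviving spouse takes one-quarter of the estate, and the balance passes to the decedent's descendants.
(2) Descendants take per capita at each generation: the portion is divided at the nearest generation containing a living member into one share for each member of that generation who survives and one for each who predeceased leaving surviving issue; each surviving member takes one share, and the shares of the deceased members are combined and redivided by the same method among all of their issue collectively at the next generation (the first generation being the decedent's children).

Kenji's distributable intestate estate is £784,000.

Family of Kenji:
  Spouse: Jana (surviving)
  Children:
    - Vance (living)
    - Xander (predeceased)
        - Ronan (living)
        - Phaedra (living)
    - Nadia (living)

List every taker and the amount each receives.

Jana: £196,000; Vance: £196,000; Ronan: £98,000; Phaedra: £98,000; Nadia: £196,000

Jana takes one-quarter of £784,000 = £196,000. The remaining £588,000 passes to the descendants.
The descendants' portion (£588,000) is divided at the children's generation into 3 shares of £196,000. Vance and Nadia each take £196,000. The remaining share for the deceased Xander (£196,000) is carried to the next generation.
That pool (£196,000) is divided at the grandchildren's generation equally among Ronan and Phaedra: £98,000 each.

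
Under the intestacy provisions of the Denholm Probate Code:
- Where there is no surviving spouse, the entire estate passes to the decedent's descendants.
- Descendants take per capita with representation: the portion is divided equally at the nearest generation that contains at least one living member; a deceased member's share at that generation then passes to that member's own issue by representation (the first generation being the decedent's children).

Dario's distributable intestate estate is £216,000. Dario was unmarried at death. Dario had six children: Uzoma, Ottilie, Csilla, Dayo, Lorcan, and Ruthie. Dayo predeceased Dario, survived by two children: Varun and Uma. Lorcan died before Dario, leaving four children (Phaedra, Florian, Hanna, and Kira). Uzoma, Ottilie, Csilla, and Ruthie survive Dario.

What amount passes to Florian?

Florian receives £9,000.

The entire £216,000 passes to the descendants.
That amount (£216,000) is divided into 6 shares of £36,000: Uzoma, Ottilie, Csilla, and Ruthie each take £36,000; Dayo's £36,000 share passes to Dayo's issue; Lorcan's £36,000 share passes to Lorcan's issue.
Dayo's share (£36,000) is divided into 2 shares of £18,000: Varun and Uma each take £18,000.
Lorcan's share (£36,000) is divided into 4 shares of £9,000: Phaedra, Florian, Hanna, and Kira each take £9,000.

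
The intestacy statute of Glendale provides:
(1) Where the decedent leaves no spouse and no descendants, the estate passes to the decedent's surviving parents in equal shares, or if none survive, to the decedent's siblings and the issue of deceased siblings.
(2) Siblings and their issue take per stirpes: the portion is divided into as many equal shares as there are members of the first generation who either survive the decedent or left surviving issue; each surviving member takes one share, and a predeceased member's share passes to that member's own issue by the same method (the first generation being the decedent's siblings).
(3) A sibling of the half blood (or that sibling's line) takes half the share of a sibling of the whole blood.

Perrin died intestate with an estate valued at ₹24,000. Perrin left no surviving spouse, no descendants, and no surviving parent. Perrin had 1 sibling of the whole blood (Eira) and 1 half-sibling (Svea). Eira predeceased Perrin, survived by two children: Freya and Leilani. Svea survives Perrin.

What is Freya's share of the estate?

Freya receives ₹8,000.

The entire ₹24,000 passes to the siblings and their issue.
Counting each half-blood sibling's line as half a unit, there are 3/2 units in ₹24,000, so one unit is ₹16,000. Whole-blood lines (Eira) take ₹16,000 each; half-blood lines (Svea) take ₹8,000 each.
Eira's share (₹16,000) is divided into 2 shares of ₹8,000: Freya and Leilani each take ₹8,000.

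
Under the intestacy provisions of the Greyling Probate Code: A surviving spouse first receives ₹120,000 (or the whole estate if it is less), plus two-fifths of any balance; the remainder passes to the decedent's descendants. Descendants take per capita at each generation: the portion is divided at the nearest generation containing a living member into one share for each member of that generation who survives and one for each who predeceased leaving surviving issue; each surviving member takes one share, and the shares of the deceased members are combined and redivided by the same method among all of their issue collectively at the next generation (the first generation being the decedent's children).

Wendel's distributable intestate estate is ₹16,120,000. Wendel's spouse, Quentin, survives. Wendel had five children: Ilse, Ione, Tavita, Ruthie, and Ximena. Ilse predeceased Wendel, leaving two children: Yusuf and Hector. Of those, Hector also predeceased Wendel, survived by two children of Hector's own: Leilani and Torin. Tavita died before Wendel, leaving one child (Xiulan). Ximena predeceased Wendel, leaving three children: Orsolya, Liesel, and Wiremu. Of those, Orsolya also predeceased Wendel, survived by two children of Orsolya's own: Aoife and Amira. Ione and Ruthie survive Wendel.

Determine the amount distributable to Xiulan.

Quentin first takes ₹120,000, leaving a balance of ₹16,000,000. Quentin then takes two-fifths of the balance (₹6,400,000), for a total of ₹6,520,000. The remaining ₹9,600,000 passes to the descendants.
The descendants' portion (₹9,600,000) is divided at the children's generation into 5 shares of ₹1,920,000. Ione and Ruthie each take ₹1,920,000. The 3 shares of the deceased (Ilse, Tavita, and Ximena) are combined into a pool of ₹5,760,000.
That pool (₹5,760,000) is divided at the grandchildren's generation into 6 shares of ₹960,000. Yusuf, Xiulan, Liesel, and Wiremu each take ₹960,000. The 2 shares of the deceased (Hector and Orsolya) are combined into a pool of ₹1,920,000.
That pool (₹1,920,000) is divided at the great-grandchildren's generation equally among Leilani, Torin, Aoife, and Amira: ₹480,000 each.

Xiulan receives ₹960,000.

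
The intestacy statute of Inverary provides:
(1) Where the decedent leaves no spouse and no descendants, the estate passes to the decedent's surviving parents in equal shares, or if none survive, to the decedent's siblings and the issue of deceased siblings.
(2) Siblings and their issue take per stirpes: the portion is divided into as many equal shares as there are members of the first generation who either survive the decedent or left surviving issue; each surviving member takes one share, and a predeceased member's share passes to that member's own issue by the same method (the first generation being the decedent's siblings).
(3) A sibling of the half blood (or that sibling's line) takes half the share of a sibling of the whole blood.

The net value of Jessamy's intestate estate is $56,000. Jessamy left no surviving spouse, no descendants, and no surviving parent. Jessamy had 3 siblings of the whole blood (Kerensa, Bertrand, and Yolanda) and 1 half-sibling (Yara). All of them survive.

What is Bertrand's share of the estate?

The entire $56,000 passes to the siblings and their issue.
Counting each half-blood sibling's line as half a unit, there are 7/2 units in $56,000, so one unit is $16,000. Whole-blood lines (Kerensa, Bertrand, and Yolanda) take $16,000 each; half-blood lines (Yara) take $8,000 each.

Bertrand receives $16,000.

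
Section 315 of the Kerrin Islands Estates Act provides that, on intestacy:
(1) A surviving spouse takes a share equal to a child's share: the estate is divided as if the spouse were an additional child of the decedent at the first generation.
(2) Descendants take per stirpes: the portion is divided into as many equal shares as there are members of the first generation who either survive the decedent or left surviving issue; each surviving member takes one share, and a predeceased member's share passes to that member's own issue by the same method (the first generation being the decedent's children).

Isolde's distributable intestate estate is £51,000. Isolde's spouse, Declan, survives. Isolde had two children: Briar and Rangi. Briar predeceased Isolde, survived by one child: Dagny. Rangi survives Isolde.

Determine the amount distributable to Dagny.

The spouse counts as an additional share at the children's level, so there are 3 primary shares of £17,000. Declan takes one such share (£17,000).
The children's combined portion (£34,000) is divided into 2 shares of £17,000: Rangi takes £17,000; Briar's £17,000 share passes to Briar's issue.
Briar's share (£17,000) passes entirely to Dagny.

Dagny receives £17,000.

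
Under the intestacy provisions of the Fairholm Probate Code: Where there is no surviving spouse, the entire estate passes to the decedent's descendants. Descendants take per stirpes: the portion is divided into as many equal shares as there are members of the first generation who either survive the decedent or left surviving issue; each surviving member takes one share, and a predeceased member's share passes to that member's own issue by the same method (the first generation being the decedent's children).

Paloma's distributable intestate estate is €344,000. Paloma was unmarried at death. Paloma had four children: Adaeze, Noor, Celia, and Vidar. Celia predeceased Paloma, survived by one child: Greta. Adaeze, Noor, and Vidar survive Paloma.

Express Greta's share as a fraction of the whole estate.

Greta receives 1/4 of the estate.

The entire €344,000 passes to the descendants.
That amount (€344,000) is divided into 4 shares of €86,000: Adaeze, Noor, and Vidar each take €86,000; Celia's €86,000 share passes to Celia's issue.
Celia's share (€86,000) passes entirely to Greta.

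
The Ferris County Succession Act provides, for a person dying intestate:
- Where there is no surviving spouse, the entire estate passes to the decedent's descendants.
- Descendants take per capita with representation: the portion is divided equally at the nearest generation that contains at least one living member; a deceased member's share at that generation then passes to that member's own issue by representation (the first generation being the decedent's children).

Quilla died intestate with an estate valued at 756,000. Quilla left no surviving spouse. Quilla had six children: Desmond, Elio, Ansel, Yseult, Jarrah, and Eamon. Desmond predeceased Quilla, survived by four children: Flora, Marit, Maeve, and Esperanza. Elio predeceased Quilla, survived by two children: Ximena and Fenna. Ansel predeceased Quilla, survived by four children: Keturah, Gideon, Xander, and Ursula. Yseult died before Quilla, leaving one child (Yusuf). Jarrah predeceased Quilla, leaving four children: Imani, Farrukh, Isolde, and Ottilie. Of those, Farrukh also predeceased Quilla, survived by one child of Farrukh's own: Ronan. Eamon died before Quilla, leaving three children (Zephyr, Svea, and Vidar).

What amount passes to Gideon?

The entire 756,000 passes to the descendants.
No child survives, so the initial division is made at the grandchildren's generation.
That amount (756,000) is divided into 18 shares of 42,000: Flora, Marit, Maeve, Esperanza, Ximena, Fenna, Keturah, Gideon, Xander, Ursula, Yusuf, Imani, Isolde, Ottilie, Zephyr, Svea, and Vidar each take 42,000; Farrukh's 42,000 share passes to Farrukh's issue.
Farrukh's share (42,000) passes entirely to Ronan.

Gideon receives 42,000.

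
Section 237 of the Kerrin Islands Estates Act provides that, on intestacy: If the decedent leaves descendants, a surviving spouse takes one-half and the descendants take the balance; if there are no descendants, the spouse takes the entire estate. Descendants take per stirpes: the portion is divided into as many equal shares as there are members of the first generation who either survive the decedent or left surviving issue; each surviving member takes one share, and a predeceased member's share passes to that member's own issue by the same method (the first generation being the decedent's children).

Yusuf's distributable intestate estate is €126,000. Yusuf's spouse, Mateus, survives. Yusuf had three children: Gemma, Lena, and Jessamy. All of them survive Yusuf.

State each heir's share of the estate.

Mateus: €63,000; Gemma: €21,000; Lena: €21,000; Jessamy: €21,000

Mateus takes one-half of €126,000 = €63,000. The remaining €63,000 passes to the descendants.
The descendants' portion (€63,000) is divided into 3 shares of €21,000: Gemma, Lena, and Jessamy each take €21,000.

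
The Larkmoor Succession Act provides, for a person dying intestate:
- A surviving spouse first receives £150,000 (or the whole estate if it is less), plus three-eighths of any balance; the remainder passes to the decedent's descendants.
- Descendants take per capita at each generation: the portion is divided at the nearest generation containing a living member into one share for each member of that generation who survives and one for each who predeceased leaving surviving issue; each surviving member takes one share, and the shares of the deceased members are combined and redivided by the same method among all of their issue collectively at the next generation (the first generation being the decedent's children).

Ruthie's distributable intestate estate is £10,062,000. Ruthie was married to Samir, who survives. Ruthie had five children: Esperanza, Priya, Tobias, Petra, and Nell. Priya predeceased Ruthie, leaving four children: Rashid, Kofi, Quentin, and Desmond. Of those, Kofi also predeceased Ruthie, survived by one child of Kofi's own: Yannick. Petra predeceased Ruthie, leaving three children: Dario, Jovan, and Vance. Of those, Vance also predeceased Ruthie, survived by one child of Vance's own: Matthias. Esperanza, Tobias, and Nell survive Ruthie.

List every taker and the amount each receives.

Samir: £3,867,000; Esperanza: £1,239,000; Rashid: £354,000; Yannick: £354,000; Quentin: £354,000; Desmond: £354,000; Tobias: £1,239,000; Dario: £354,000; Jovan: £354,000; Matthias: £354,000; Nell: £1,239,000

Samir first takes £150,000, leaving a balance of £9,912,000. Samir then takes three-eighths of the balance (£3,717,000), for a total of £3,867,000. The remaining £6,195,000 passes to the descendants.
The descendants' portion (£6,195,000) is divided at the children's generation into 5 shares of £1,239,000. Esperanza, Tobias, and Nell each take £1,239,000. The 2 shares of the deceased (Priya and Petra) are combined into a pool of £2,478,000.
That pool (£2,478,000) is divided at the grandchildren's generation into 7 shares of £354,000. Rashid, Quentin, Desmond, Dario, and Jovan each take £354,000. The 2 shares of the deceased (Kofi and Vance) are combined into a pool of £708,000.
That pool (£708,000) is divided at the great-grandchildren's generation equally among Yannick and Matthias: £354,000 each.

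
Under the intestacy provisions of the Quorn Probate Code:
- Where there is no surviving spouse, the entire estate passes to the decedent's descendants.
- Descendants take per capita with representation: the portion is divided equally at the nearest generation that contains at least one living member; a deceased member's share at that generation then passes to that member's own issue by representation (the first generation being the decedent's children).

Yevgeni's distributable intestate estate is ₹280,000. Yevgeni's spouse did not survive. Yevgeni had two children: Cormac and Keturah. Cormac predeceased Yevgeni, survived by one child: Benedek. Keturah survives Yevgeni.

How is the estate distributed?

The entire ₹280,000 passes to the descendants.
That amount (₹280,000) is divided into 2 shares of ₹140,000: Keturah takes ₹140,000; Cormac's ₹140,000 share passes to Cormac's issue.
Cormac's share (₹140,000) passes entirely to Benedek.

Benedek: ₹140,000; Keturah: ₹140,000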